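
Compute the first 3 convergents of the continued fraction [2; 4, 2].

Using the convergent recurrence p_i = a_i*p_{i-1} + p_{i-2}, q_i = a_i*q_{i-1} + q_{i-2} with p_{-2}=0, p_{-1}=1, q_{-2}=1, q_{-1}=0:
  i=0: a_0=2, p_0 = 2*1 + 0 = 2, q_0 = 2*0 + 1 = 1.
  i=1: a_1=4, p_1 = 4*2 + 1 = 9, q_1 = 4*1 + 0 = 4.
  i=2: a_2=2, p_2 = 2*9 + 2 = 20, q_2 = 2*4 + 1 = 9.

2/1, 9/4, 20/9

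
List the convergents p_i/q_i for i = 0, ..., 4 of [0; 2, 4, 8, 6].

Using the convergent recurrence p_i = a_i*p_{i-1} + p_{i-2}, q_i = a_i*q_{i-1} + q_{i-2} with p_{-2}=0, p_{-1}=1, q_{-2}=1, q_{-1}=0:
  i=0: a_0=0, p_0 = 0*1 + 0 = 0, q_0 = 0*0 + 1 = 1.
  i=1: a_1=2, p_1 = 2*0 + 1 = 1, q_1 = 2*1 + 0 = 2.
  i=2: a_2=4, p_2 = 4*1 + 0 = 4, q_2 = 4*2 + 1 = 9.
  i=3: a_3=8, p_3 = 8*4 + 1 = 33, q_3 = 8*9 + 2 = 74.
  i=4: a_4=6, p_4 = 6*33 + 4 = 202, q_4 = 6*74 + 9 = 453.

0/1, 1/2, 4/9, 33/74, 202/453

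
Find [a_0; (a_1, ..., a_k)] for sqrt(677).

[26; (52)]

Write x_i = (sqrt(677) + m_i)/d_i with (m_0, d_0) = (0, 1). a_0 = floor(sqrt(677)) = 26, since 26^2 = 676 <= 677 < 729 = 27^2.
Iterate m_{i+1} = d_i*a_i - m_i, d_{i+1} = (677 - m_{i+1}^2)/d_i, a_{i+1} = floor((a_0 + m_{i+1})/d_{i+1}):
  m_1 = 1*26 - 0 = 26, d_1 = (677 - 26^2)/1 = 1/1 = 1, a_1 = floor((26 + 26)/1) = 52.
  m_2 = 1*52 - 26 = 26, d_2 = (677 - 26^2)/1 = 1/1 = 1: (m_2, d_2) = (m_1, d_1) = (26, 1), so from here the quotient a_1 repeats; the period length is 1.
Hence the expansion of sqrt(677) is a_0 = 26 followed by the repeating block 52 (period 1).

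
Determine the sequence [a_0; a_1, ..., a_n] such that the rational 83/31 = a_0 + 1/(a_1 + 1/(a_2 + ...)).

[2; 1, 2, 10]

Run the Euclidean algorithm on 83 and 31; the successive quotients are the partial quotients a_0, a_1, ... (each step inverts the fractional part left over by the previous one):
  83 = 2*31 + 21, so a_0 = 2.
  31 = 1*21 + 10, so a_1 = 1.
  21 = 2*10 + 1, so a_2 = 2.
  10 = 10*1 + 0, so a_3 = 10.
The remainder reaches 0 after 4 divisions, so the expansion has 4 partial quotients, read off in order.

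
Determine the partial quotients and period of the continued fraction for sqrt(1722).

[41; (2, 82)]

Write x_i = (sqrt(1722) + m_i)/d_i with (m_0, d_0) = (0, 1). a_0 = floor(sqrt(1722)) = 41, since 41^2 = 1681 <= 1722 < 1764 = 42^2.
Iterate m_{i+1} = d_i*a_i - m_i, d_{i+1} = (1722 - m_{i+1}^2)/d_i, a_{i+1} = floor((a_0 + m_{i+1})/d_{i+1}):
  m_1 = 1*41 - 0 = 41, d_1 = (1722 - 41^2)/1 = 41/1 = 41, a_1 = floor((41 + 41)/41) = 2.
  m_2 = 41*2 - 41 = 41, d_2 = (1722 - 41^2)/41 = 41/41 = 1, a_2 = floor((41 + 41)/1) = 82.
  m_3 = 1*82 - 41 = 41, d_3 = (1722 - 41^2)/1 = 41/1 = 41: (m_3, d_3) = (m_1, d_1) = (41, 41), so from here the quotients repeat a_1, a_2; the period length is 2.
Hence the expansion of sqrt(1722) is a_0 = 41 followed by the repeating block 2, 82 (period 2).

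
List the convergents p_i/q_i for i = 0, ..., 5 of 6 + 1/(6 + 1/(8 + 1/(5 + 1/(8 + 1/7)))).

Using the convergent recurrence p_i = a_i*p_{i-1} + p_{i-2}, q_i = a_i*q_{i-1} + q_{i-2} with p_{-2}=0, p_{-1}=1, q_{-2}=1, q_{-1}=0:
  i=0: a_0=6, p_0 = 6*1 + 0 = 6, q_0 = 6*0 + 1 = 1.
  i=1: a_1=6, p_1 = 6*6 + 1 = 37, q_1 = 6*1 + 0 = 6.
  i=2: a_2=8, p_2 = 8*37 + 6 = 302, q_2 = 8*6 + 1 = 49.
  i=3: a_3=5, p_3 = 5*302 + 37 = 1547, q_3 = 5*49 + 6 = 251.
  i=4: a_4=8, p_4 = 8*1547 + 302 = 12678, q_4 = 8*251 + 49 = 2057.
  i=5: a_5=7, p_5 = 7*12678 + 1547 = 90293, q_5 = 7*2057 + 251 = 14650.

6/1, 37/6, 302/49, 1547/251, 12678/2057, 90293/14650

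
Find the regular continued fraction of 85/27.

Run the Euclidean algorithm on 85 and 27; the successive quotients are the partial quotients a_0, a_1, ... (each step inverts the fractional part left over by the previous one):
  85 = 3*27 + 4, so a_0 = 3.
  27 = 6*4 + 3, so a_1 = 6.
  4 = 1*3 + 1, so a_2 = 1.
  3 = 3*1 + 0, so a_3 = 3.
The remainder reaches 0 after 4 divisions, so the expansion has 4 partial quotients, read off in order.

[3; 6, 1, 3]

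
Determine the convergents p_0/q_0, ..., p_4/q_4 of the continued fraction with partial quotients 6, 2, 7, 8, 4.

6/1, 13/2, 97/15, 789/122, 3253/503

Using the convergent recurrence p_i = a_i*p_{i-1} + p_{i-2}, q_i = a_i*q_{i-1} + q_{i-2} with p_{-2}=0, p_{-1}=1, q_{-2}=1, q_{-1}=0:
  i=0: a_0=6, p_0 = 6*1 + 0 = 6, q_0 = 6*0 + 1 = 1.
  i=1: a_1=2, p_1 = 2*6 + 1 = 13, q_1 = 2*1 + 0 = 2.
  i=2: a_2=7, p_2 = 7*13 + 6 = 97, q_2 = 7*2 + 1 = 15.
  i=3: a_3=8, p_3 = 8*97 + 13 = 789, q_3 = 8*15 + 2 = 122.
  i=4: a_4=4, p_4 = 4*789 + 97 = 3253, q_4 = 4*122 + 15 = 503.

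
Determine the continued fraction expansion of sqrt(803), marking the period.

[28; (2, 1, 27, 1, 2, 56)]

Write x_i = (sqrt(803) + m_i)/d_i with (m_0, d_0) = (0, 1). a_0 = floor(sqrt(803)) = 28, since 28^2 = 784 <= 803 < 841 = 29^2.
Iterate m_{i+1} = d_i*a_i - m_i, d_{i+1} = (803 - m_{i+1}^2)/d_i, a_{i+1} = floor((a_0 + m_{i+1})/d_{i+1}):
  m_1 = 1*28 - 0 = 28, d_1 = (803 - 28^2)/1 = 19/1 = 19, a_1 = floor((28 + 28)/19) = 2.
  m_2 = 19*2 - 28 = 10, d_2 = (803 - 10^2)/19 = 703/19 = 37, a_2 = floor((28 + 10)/37) = 1.
  m_3 = 37*1 - 10 = 27, d_3 = (803 - 27^2)/37 = 74/37 = 2, a_3 = floor((28 + 27)/2) = 27.
  m_4 = 2*27 - 27 = 27, d_4 = (803 - 27^2)/2 = 74/2 = 37, a_4 = floor((28 + 27)/37) = 1.
  m_5 = 37*1 - 27 = 10, d_5 = (803 - 10^2)/37 = 703/37 = 19, a_5 = floor((28 + 10)/19) = 2.
  m_6 = 19*2 - 10 = 28, d_6 = (803 - 28^2)/19 = 19/19 = 1, a_6 = floor((28 + 28)/1) = 56.
  m_7 = 1*56 - 28 = 28, d_7 = (803 - 28^2)/1 = 19/1 = 19: (m_7, d_7) = (m_1, d_1) = (28, 19), so from here the quotients repeat a_1, ..., a_6; the period length is 6.
Hence the expansion of sqrt(803) is a_0 = 28 followed by the repeating block 2, 1, 27, 1, 2, 56 (period 6).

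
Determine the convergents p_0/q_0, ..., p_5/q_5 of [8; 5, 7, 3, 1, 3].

8/1, 41/5, 295/36, 926/113, 1221/149, 4589/560

Using the convergent recurrence p_i = a_i*p_{i-1} + p_{i-2}, q_i = a_i*q_{i-1} + q_{i-2} with p_{-2}=0, p_{-1}=1, q_{-2}=1, q_{-1}=0:
  i=0: a_0=8, p_0 = 8*1 + 0 = 8, q_0 = 8*0 + 1 = 1.
  i=1: a_1=5, p_1 = 5*8 + 1 = 41, q_1 = 5*1 + 0 = 5.
  i=2: a_2=7, p_2 = 7*41 + 8 = 295, q_2 = 7*5 + 1 = 36.
  i=3: a_3=3, p_3 = 3*295 + 41 = 926, q_3 = 3*36 + 5 = 113.
  i=4: a_4=1, p_4 = 1*926 + 295 = 1221, q_4 = 1*113 + 36 = 149.
  i=5: a_5=3, p_5 = 3*1221 + 926 = 4589, q_5 = 3*149 + 113 = 560.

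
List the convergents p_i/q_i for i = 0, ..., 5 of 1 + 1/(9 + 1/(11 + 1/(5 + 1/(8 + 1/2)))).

Using the convergent recurrence p_i = a_i*p_{i-1} + p_{i-2}, q_i = a_i*q_{i-1} + q_{i-2} with p_{-2}=0, p_{-1}=1, q_{-2}=1, q_{-1}=0:
  i=0: a_0=1, p_0 = 1*1 + 0 = 1, q_0 = 1*0 + 1 = 1.
  i=1: a_1=9, p_1 = 9*1 + 1 = 10, q_1 = 9*1 + 0 = 9.
  i=2: a_2=11, p_2 = 11*10 + 1 = 111, q_2 = 11*9 + 1 = 100.
  i=3: a_3=5, p_3 = 5*111 + 10 = 565, q_3 = 5*100 + 9 = 509.
  i=4: a_4=8, p_4 = 8*565 + 111 = 4631, q_4 = 8*509 + 100 = 4172.
  i=5: a_5=2, p_5 = 2*4631 + 565 = 9827, q_5 = 2*4172 + 509 = 8853.

1/1, 10/9, 111/100, 565/509, 4631/4172, 9827/8853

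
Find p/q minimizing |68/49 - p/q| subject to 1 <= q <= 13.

18/13

Expand x = 68/49 as a continued fraction with the Euclidean algorithm:
  68 = 1*49 + 19, so a_0 = 1.
  49 = 2*19 + 11, so a_1 = 2.
  19 = 1*11 + 8, so a_2 = 1.
  11 = 1*8 + 3, so a_3 = 1.
  8 = 2*3 + 2, so a_4 = 2.
  3 = 1*2 + 1, so a_5 = 1.
  2 = 2*1 + 0, so a_6 = 2.
so x = [1; 2, 1, 1, 2, 1, 2].
Convergents (p_i = a_i*p_{i-1} + p_{i-2}, q_i = a_i*q_{i-1} + q_{i-2} with p_{-2}=0, p_{-1}=1, q_{-2}=1, q_{-1}=0), until the denominator exceeds 13:
  i=0: a_0=1, p_0 = 1*1 + 0 = 1, q_0 = 1*0 + 1 = 1.
  i=1: a_1=2, p_1 = 2*1 + 1 = 3, q_1 = 2*1 + 0 = 2.
  i=2: a_2=1, p_2 = 1*3 + 1 = 4, q_2 = 1*2 + 1 = 3.
  i=3: a_3=1, p_3 = 1*4 + 3 = 7, q_3 = 1*3 + 2 = 5.
  i=4: a_4=2, p_4 = 2*7 + 4 = 18, q_4 = 2*5 + 3 = 13.
  i=5: a_5=1, p_5 = 1*18 + 7 = 25, q_5 = 1*13 + 5 = 18.
q_5 = 18 > 13, so the last convergent with denominator <= 13 is p_4/q_4 = 18/13.
The closest fraction with denominator <= 13 is either p_4/q_4 or the intermediate fraction (k*p_4 + p_3)/(k*q_4 + q_3) with the largest k >= 1 whose denominator stays <= 13; these approach x as k grows, and every other convergent or intermediate fraction in range is farther away.
Largest k: floor((13 - q_3)/q_4) = floor((13 - 5)/13) = 0.
Since k = 0, no intermediate fraction beyond p_4/q_4 has denominator <= 13, so the convergent 18/13 is the closest (its error is |68*13 - 18*49|/(49*13) = 2/637).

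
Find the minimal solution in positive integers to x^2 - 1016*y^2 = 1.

(x, y) = (255, 8)

First expand sqrt(1016) as a continued fraction. With x_i = (sqrt(1016) + m_i)/d_i and (m_0, d_0) = (0, 1): a_0 = floor(sqrt(1016)) = 31, since 31^2 = 961 <= 1016 < 1024 = 32^2.
Iterate m_{i+1} = d_i*a_i - m_i, d_{i+1} = (1016 - m_{i+1}^2)/d_i, a_{i+1} = floor((a_0 + m_{i+1})/d_{i+1}):
  m_1 = 1*31 - 0 = 31, d_1 = (1016 - 31^2)/1 = 55/1 = 55, a_1 = floor((31 + 31)/55) = 1.
  m_2 = 55*1 - 31 = 24, d_2 = (1016 - 24^2)/55 = 440/55 = 8, a_2 = floor((31 + 24)/8) = 6.
  m_3 = 8*6 - 24 = 24, d_3 = (1016 - 24^2)/8 = 440/8 = 55, a_3 = floor((31 + 24)/55) = 1.
  m_4 = 55*1 - 24 = 31, d_4 = (1016 - 31^2)/55 = 55/55 = 1, a_4 = floor((31 + 31)/1) = 62.
  m_5 = 1*62 - 31 = 31, d_5 = (1016 - 31^2)/1 = 55/1 = 55: (m_5, d_5) = (m_1, d_1) = (31, 55), so from here the quotients repeat a_1, ..., a_4; the period length is 4.
So sqrt(1016) = [31; (1, 6, 1, 62)] with period length k = 4.
k is even, so the fundamental solution of x^2 - 1016y^2 = 1 is (p_{k-1}, q_{k-1}) = (p_3, q_3); compute convergents through index 3.
Convergents (p_i = a_i*p_{i-1} + p_{i-2}, q_i = a_i*q_{i-1} + q_{i-2} with p_{-2}=0, p_{-1}=1, q_{-2}=1, q_{-1}=0):
  i=0: a_0=31, p_0 = 31*1 + 0 = 31, q_0 = 31*0 + 1 = 1.
  i=1: a_1=1, p_1 = 1*31 + 1 = 32, q_1 = 1*1 + 0 = 1.
  i=2: a_2=6, p_2 = 6*32 + 31 = 223, q_2 = 6*1 + 1 = 7.
  i=3: a_3=1, p_3 = 1*223 + 32 = 255, q_3 = 1*7 + 1 = 8.
Check: 255^2 - 1016*8^2 = 65025 - 65024 = 1, so (x, y) = (255, 8) solves the equation, and by the theorem it is the least positive solution.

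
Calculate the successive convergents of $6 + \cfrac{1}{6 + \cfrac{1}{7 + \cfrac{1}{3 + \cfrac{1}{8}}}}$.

6/1, 37/6, 265/43, 832/135, 6921/1123

Using the convergent recurrence p_i = a_i*p_{i-1} + p_{i-2}, q_i = a_i*q_{i-1} + q_{i-2} with p_{-2}=0, p_{-1}=1, q_{-2}=1, q_{-1}=0:
  i=0: a_0=6, p_0 = 6*1 + 0 = 6, q_0 = 6*0 + 1 = 1.
  i=1: a_1=6, p_1 = 6*6 + 1 = 37, q_1 = 6*1 + 0 = 6.
  i=2: a_2=7, p_2 = 7*37 + 6 = 265, q_2 = 7*6 + 1 = 43.
  i=3: a_3=3, p_3 = 3*265 + 37 = 832, q_3 = 3*43 + 6 = 135.
  i=4: a_4=8, p_4 = 8*832 + 265 = 6921, q_4 = 8*135 + 43 = 1123.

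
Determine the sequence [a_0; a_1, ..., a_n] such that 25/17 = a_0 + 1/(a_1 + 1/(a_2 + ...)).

Run the Euclidean algorithm on 25 and 17; the successive quotients are the partial quotients a_0, a_1, ... (each step inverts the fractional part left over by the previous one):
  25 = 1*17 + 8, so a_0 = 1.
  17 = 2*8 + 1, so a_1 = 2.
  8 = 8*1 + 0, so a_2 = 8.
The remainder reaches 0 after 3 divisions, so the expansion has 3 partial quotients, read off in order.

[1; 2, 8]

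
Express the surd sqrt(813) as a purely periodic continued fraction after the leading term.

Write x_i = (sqrt(813) + m_i)/d_i with (m_0, d_0) = (0, 1). a_0 = floor(sqrt(813)) = 28, since 28^2 = 784 <= 813 < 841 = 29^2.
Iterate m_{i+1} = d_i*a_i - m_i, d_{i+1} = (813 - m_{i+1}^2)/d_i, a_{i+1} = floor((a_0 + m_{i+1})/d_{i+1}):
  m_1 = 1*28 - 0 = 28, d_1 = (813 - 28^2)/1 = 29/1 = 29, a_1 = floor((28 + 28)/29) = 1.
  m_2 = 29*1 - 28 = 1, d_2 = (813 - 1^2)/29 = 812/29 = 28, a_2 = floor((28 + 1)/28) = 1.
  m_3 = 28*1 - 1 = 27, d_3 = (813 - 27^2)/28 = 84/28 = 3, a_3 = floor((28 + 27)/3) = 18.
  m_4 = 3*18 - 27 = 27, d_4 = (813 - 27^2)/3 = 84/3 = 28, a_4 = floor((28 + 27)/28) = 1.
  m_5 = 28*1 - 27 = 1, d_5 = (813 - 1^2)/28 = 812/28 = 29, a_5 = floor((28 + 1)/29) = 1.
  m_6 = 29*1 - 1 = 28, d_6 = (813 - 28^2)/29 = 29/29 = 1, a_6 = floor((28 + 28)/1) = 56.
  m_7 = 1*56 - 28 = 28, d_7 = (813 - 28^2)/1 = 29/1 = 29: (m_7, d_7) = (m_1, d_1) = (28, 29), so from here the quotients repeat a_1, ..., a_6; the period length is 6.
Hence the expansion of sqrt(813) is a_0 = 28 followed by the repeating block 1, 1, 18, 1, 1, 56 (period 6).

[28; (1, 1, 18, 1, 1, 56)]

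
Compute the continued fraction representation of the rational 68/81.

[0; 1, 5, 4, 3]

Run the Euclidean algorithm on 68 and 81; the successive quotients are the partial quotients a_0, a_1, ... (each step inverts the fractional part left over by the previous one):
  68 = 0*81 + 68, so a_0 = 0.
  81 = 1*68 + 13, so a_1 = 1.
  68 = 5*13 + 3, so a_2 = 5.
  13 = 4*3 + 1, so a_3 = 4.
  3 = 3*1 + 0, so a_4 = 3.
The remainder reaches 0 after 5 divisions, so the expansion has 5 partial quotients, read off in order.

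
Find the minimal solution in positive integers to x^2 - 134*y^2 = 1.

(x, y) = (145925, 12606)

First expand sqrt(134) as a continued fraction. With x_i = (sqrt(134) + m_i)/d_i and (m_0, d_0) = (0, 1): a_0 = floor(sqrt(134)) = 11, since 11^2 = 121 <= 134 < 144 = 12^2.
Iterate m_{i+1} = d_i*a_i - m_i, d_{i+1} = (134 - m_{i+1}^2)/d_i, a_{i+1} = floor((a_0 + m_{i+1})/d_{i+1}):
  m_1 = 1*11 - 0 = 11, d_1 = (134 - 11^2)/1 = 13/1 = 13, a_1 = floor((11 + 11)/13) = 1.
  m_2 = 13*1 - 11 = 2, d_2 = (134 - 2^2)/13 = 130/13 = 10, a_2 = floor((11 + 2)/10) = 1.
  m_3 = 10*1 - 2 = 8, d_3 = (134 - 8^2)/10 = 70/10 = 7, a_3 = floor((11 + 8)/7) = 2.
  m_4 = 7*2 - 8 = 6, d_4 = (134 - 6^2)/7 = 98/7 = 14, a_4 = floor((11 + 6)/14) = 1.
  m_5 = 14*1 - 6 = 8, d_5 = (134 - 8^2)/14 = 70/14 = 5, a_5 = floor((11 + 8)/5) = 3.
  m_6 = 5*3 - 8 = 7, d_6 = (134 - 7^2)/5 = 85/5 = 17, a_6 = floor((11 + 7)/17) = 1.
  m_7 = 17*1 - 7 = 10, d_7 = (134 - 10^2)/17 = 34/17 = 2, a_7 = floor((11 + 10)/2) = 10.
  m_8 = 2*10 - 10 = 10, d_8 = (134 - 10^2)/2 = 34/2 = 17, a_8 = floor((11 + 10)/17) = 1.
  m_9 = 17*1 - 10 = 7, d_9 = (134 - 7^2)/17 = 85/17 = 5, a_9 = floor((11 + 7)/5) = 3.
  m_10 = 5*3 - 7 = 8, d_10 = (134 - 8^2)/5 = 70/5 = 14, a_10 = floor((11 + 8)/14) = 1.
  m_11 = 14*1 - 8 = 6, d_11 = (134 - 6^2)/14 = 98/14 = 7, a_11 = floor((11 + 6)/7) = 2.
  m_12 = 7*2 - 6 = 8, d_12 = (134 - 8^2)/7 = 70/7 = 10, a_12 = floor((11 + 8)/10) = 1.
  m_13 = 10*1 - 8 = 2, d_13 = (134 - 2^2)/10 = 130/10 = 13, a_13 = floor((11 + 2)/13) = 1.
  m_14 = 13*1 - 2 = 11, d_14 = (134 - 11^2)/13 = 13/13 = 1, a_14 = floor((11 + 11)/1) = 22.
  m_15 = 1*22 - 11 = 11, d_15 = (134 - 11^2)/1 = 13/1 = 13: (m_15, d_15) = (m_1, d_1) = (11, 13), so from here the quotients repeat a_1, ..., a_14; the period length is 14.
So sqrt(134) = [11; (1, 1, 2, 1, 3, 1, 10, 1, 3, 1, 2, 1, 1, 22)] with period length k = 14.
k is even, so the fundamental solution of x^2 - 134y^2 = 1 is (p_{k-1}, q_{k-1}) = (p_13, q_13); compute convergents through index 13.
Convergents (p_i = a_i*p_{i-1} + p_{i-2}, q_i = a_i*q_{i-1} + q_{i-2} with p_{-2}=0, p_{-1}=1, q_{-2}=1, q_{-1}=0):
  i=0: a_0=11, p_0 = 11*1 + 0 = 11, q_0 = 11*0 + 1 = 1.
  i=1: a_1=1, p_1 = 1*11 + 1 = 12, q_1 = 1*1 + 0 = 1.
  i=2: a_2=1, p_2 = 1*12 + 11 = 23, q_2 = 1*1 + 1 = 2.
  i=3: a_3=2, p_3 = 2*23 + 12 = 58, q_3 = 2*2 + 1 = 5.
  i=4: a_4=1, p_4 = 1*58 + 23 = 81, q_4 = 1*5 + 2 = 7.
  i=5: a_5=3, p_5 = 3*81 + 58 = 301, q_5 = 3*7 + 5 = 26.
  i=6: a_6=1, p_6 = 1*301 + 81 = 382, q_6 = 1*26 + 7 = 33.
  i=7: a_7=10, p_7 = 10*382 + 301 = 4121, q_7 = 10*33 + 26 = 356.
  i=8: a_8=1, p_8 = 1*4121 + 382 = 4503, q_8 = 1*356 + 33 = 389.
  i=9: a_9=3, p_9 = 3*4503 + 4121 = 17630, q_9 = 3*389 + 356 = 1523.
  i=10: a_10=1, p_10 = 1*17630 + 4503 = 22133, q_10 = 1*1523 + 389 = 1912.
  i=11: a_11=2, p_11 = 2*22133 + 17630 = 61896, q_11 = 2*1912 + 1523 = 5347.
  i=12: a_12=1, p_12 = 1*61896 + 22133 = 84029, q_12 = 1*5347 + 1912 = 7259.
  i=13: a_13=1, p_13 = 1*84029 + 61896 = 145925, q_13 = 1*7259 + 5347 = 12606.
Check: 145925^2 - 134*12606^2 = 21294105625 - 21294105624 = 1, so (x, y) = (145925, 12606) solves the equation, and by the theorem it is the least positive solution.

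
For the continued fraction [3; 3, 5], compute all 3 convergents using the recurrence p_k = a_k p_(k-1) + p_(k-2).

3/1, 10/3, 53/16

Using the convergent recurrence p_i = a_i*p_{i-1} + p_{i-2}, q_i = a_i*q_{i-1} + q_{i-2} with p_{-2}=0, p_{-1}=1, q_{-2}=1, q_{-1}=0:
  i=0: a_0=3, p_0 = 3*1 + 0 = 3, q_0 = 3*0 + 1 = 1.
  i=1: a_1=3, p_1 = 3*3 + 1 = 10, q_1 = 3*1 + 0 = 3.
  i=2: a_2=5, p_2 = 5*10 + 3 = 53, q_2 = 5*3 + 1 = 16.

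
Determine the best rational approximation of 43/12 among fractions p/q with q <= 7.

Expand x = 43/12 as a continued fraction with the Euclidean algorithm:
  43 = 3*12 + 7, so a_0 = 3.
  12 = 1*7 + 5, so a_1 = 1.
  7 = 1*5 + 2, so a_2 = 1.
  5 = 2*2 + 1, so a_3 = 2.
  2 = 2*1 + 0, so a_4 = 2.
so x = [3; 1, 1, 2, 2].
Convergents (p_i = a_i*p_{i-1} + p_{i-2}, q_i = a_i*q_{i-1} + q_{i-2} with p_{-2}=0, p_{-1}=1, q_{-2}=1, q_{-1}=0), until the denominator exceeds 7:
  i=0: a_0=3, p_0 = 3*1 + 0 = 3, q_0 = 3*0 + 1 = 1.
  i=1: a_1=1, p_1 = 1*3 + 1 = 4, q_1 = 1*1 + 0 = 1.
  i=2: a_2=1, p_2 = 1*4 + 3 = 7, q_2 = 1*1 + 1 = 2.
  i=3: a_3=2, p_3 = 2*7 + 4 = 18, q_3 = 2*2 + 1 = 5.
  i=4: a_4=2, p_4 = 2*18 + 7 = 43, q_4 = 2*5 + 2 = 12.
q_4 = 12 > 7, so the last convergent with denominator <= 7 is p_3/q_3 = 18/5.
The closest fraction with denominator <= 7 is either p_3/q_3 or the intermediate fraction (k*p_3 + p_2)/(k*q_3 + q_2) with the largest k >= 1 whose denominator stays <= 7; these approach x as k grows, and every other convergent or intermediate fraction in range is farther away.
Largest k: floor((7 - q_2)/q_3) = floor((7 - 2)/5) = 1.
That gives (1*18 + 7)/(1*5 + 2) = 25/7.
Compare the errors: |x - 18/5| = |43*5 - 18*12|/(12*5) = 1/60, and |x - 25/7| = |43*7 - 25*12|/(12*7) = 1/84.
Cross-multiplying, 1*60 = 60 < 84 = 1*84, so 1/84 is smaller: the intermediate fraction 25/7 is closer to x than 18/5.

25/7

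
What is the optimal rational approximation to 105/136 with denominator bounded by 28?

Expand x = 105/136 as a continued fraction with the Euclidean algorithm:
  105 = 0*136 + 105, so a_0 = 0.
  136 = 1*105 + 31, so a_1 = 1.
  105 = 3*31 + 12, so a_2 = 3.
  31 = 2*12 + 7, so a_3 = 2.
  12 = 1*7 + 5, so a_4 = 1.
  7 = 1*5 + 2, so a_5 = 1.
  5 = 2*2 + 1, so a_6 = 2.
  2 = 2*1 + 0, so a_7 = 2.
so x = [0; 1, 3, 2, 1, 1, 2, 2].
Convergents (p_i = a_i*p_{i-1} + p_{i-2}, q_i = a_i*q_{i-1} + q_{i-2} with p_{-2}=0, p_{-1}=1, q_{-2}=1, q_{-1}=0), until the denominator exceeds 28:
  i=0: a_0=0, p_0 = 0*1 + 0 = 0, q_0 = 0*0 + 1 = 1.
  i=1: a_1=1, p_1 = 1*0 + 1 = 1, q_1 = 1*1 + 0 = 1.
  i=2: a_2=3, p_2 = 3*1 + 0 = 3, q_2 = 3*1 + 1 = 4.
  i=3: a_3=2, p_3 = 2*3 + 1 = 7, q_3 = 2*4 + 1 = 9.
  i=4: a_4=1, p_4 = 1*7 + 3 = 10, q_4 = 1*9 + 4 = 13.
  i=5: a_5=1, p_5 = 1*10 + 7 = 17, q_5 = 1*13 + 9 = 22.
  i=6: a_6=2, p_6 = 2*17 + 10 = 44, q_6 = 2*22 + 13 = 57.
q_6 = 57 > 28, so the last convergent with denominator <= 28 is p_5/q_5 = 17/22.
The closest fraction with denominator <= 28 is either p_5/q_5 or the intermediate fraction (k*p_5 + p_4)/(k*q_5 + q_4) with the largest k >= 1 whose denominator stays <= 28; these approach x as k grows, and every other convergent or intermediate fraction in range is farther away.
Largest k: floor((28 - q_4)/q_5) = floor((28 - 13)/22) = 0.
Since k = 0, no intermediate fraction beyond p_5/q_5 has denominator <= 28, so the convergent 17/22 is the closest (its error is |105*22 - 17*136|/(136*22) = 2/2992).

17/22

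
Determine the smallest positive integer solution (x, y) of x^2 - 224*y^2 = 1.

First expand sqrt(224) as a continued fraction. With x_i = (sqrt(224) + m_i)/d_i and (m_0, d_0) = (0, 1): a_0 = floor(sqrt(224)) = 14, since 14^2 = 196 <= 224 < 225 = 15^2.
Iterate m_{i+1} = d_i*a_i - m_i, d_{i+1} = (224 - m_{i+1}^2)/d_i, a_{i+1} = floor((a_0 + m_{i+1})/d_{i+1}):
  m_1 = 1*14 - 0 = 14, d_1 = (224 - 14^2)/1 = 28/1 = 28, a_1 = floor((14 + 14)/28) = 1.
  m_2 = 28*1 - 14 = 14, d_2 = (224 - 14^2)/28 = 28/28 = 1, a_2 = floor((14 + 14)/1) = 28.
  m_3 = 1*28 - 14 = 14, d_3 = (224 - 14^2)/1 = 28/1 = 28: (m_3, d_3) = (m_1, d_1) = (14, 28), so from here the quotients repeat a_1, a_2; the period length is 2.
So sqrt(224) = [14; (1, 28)] with period length k = 2.
k is even, so the fundamental solution of x^2 - 224y^2 = 1 is (p_{k-1}, q_{k-1}) = (p_1, q_1); compute convergents through index 1.
Convergents (p_i = a_i*p_{i-1} + p_{i-2}, q_i = a_i*q_{i-1} + q_{i-2} with p_{-2}=0, p_{-1}=1, q_{-2}=1, q_{-1}=0):
  i=0: a_0=14, p_0 = 14*1 + 0 = 14, q_0 = 14*0 + 1 = 1.
  i=1: a_1=1, p_1 = 1*14 + 1 = 15, q_1 = 1*1 + 0 = 1.
Check: 15^2 - 224*1^2 = 225 - 224 = 1, so (x, y) = (15, 1) solves the equation, and by the theorem it is the least positive solution.

(x, y) = (15, 1)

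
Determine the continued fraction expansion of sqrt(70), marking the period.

Write x_i = (sqrt(70) + m_i)/d_i with (m_0, d_0) = (0, 1). a_0 = floor(sqrt(70)) = 8, since 8^2 = 64 <= 70 < 81 = 9^2.
Iterate m_{i+1} = d_i*a_i - m_i, d_{i+1} = (70 - m_{i+1}^2)/d_i, a_{i+1} = floor((a_0 + m_{i+1})/d_{i+1}):
  m_1 = 1*8 - 0 = 8, d_1 = (70 - 8^2)/1 = 6/1 = 6, a_1 = floor((8 + 8)/6) = 2.
  m_2 = 6*2 - 8 = 4, d_2 = (70 - 4^2)/6 = 54/6 = 9, a_2 = floor((8 + 4)/9) = 1.
  m_3 = 9*1 - 4 = 5, d_3 = (70 - 5^2)/9 = 45/9 = 5, a_3 = floor((8 + 5)/5) = 2.
  m_4 = 5*2 - 5 = 5, d_4 = (70 - 5^2)/5 = 45/5 = 9, a_4 = floor((8 + 5)/9) = 1.
  m_5 = 9*1 - 5 = 4, d_5 = (70 - 4^2)/9 = 54/9 = 6, a_5 = floor((8 + 4)/6) = 2.
  m_6 = 6*2 - 4 = 8, d_6 = (70 - 8^2)/6 = 6/6 = 1, a_6 = floor((8 + 8)/1) = 16.
  m_7 = 1*16 - 8 = 8, d_7 = (70 - 8^2)/1 = 6/1 = 6: (m_7, d_7) = (m_1, d_1) = (8, 6), so from here the quotients repeat a_1, ..., a_6; the period length is 6.
Hence the expansion of sqrt(70) is a_0 = 8 followed by the repeating block 2, 1, 2, 1, 2, 16 (period 6).

[8; (2, 1, 2, 1, 2, 16)]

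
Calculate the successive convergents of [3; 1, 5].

Using the convergent recurrence p_i = a_i*p_{i-1} + p_{i-2}, q_i = a_i*q_{i-1} + q_{i-2} with p_{-2}=0, p_{-1}=1, q_{-2}=1, q_{-1}=0:
  i=0: a_0=3, p_0 = 3*1 + 0 = 3, q_0 = 3*0 + 1 = 1.
  i=1: a_1=1, p_1 = 1*3 + 1 = 4, q_1 = 1*1 + 0 = 1.
  i=2: a_2=5, p_2 = 5*4 + 3 = 23, q_2 = 5*1 + 1 = 6.

3/1, 4/1, 23/6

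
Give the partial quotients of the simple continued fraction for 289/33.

[8; 1, 3, 8]

Run the Euclidean algorithm on 289 and 33; the successive quotients are the partial quotients a_0, a_1, ... (each step inverts the fractional part left over by the previous one):
  289 = 8*33 + 25, so a_0 = 8.
  33 = 1*25 + 8, so a_1 = 1.
  25 = 3*8 + 1, so a_2 = 3.
  8 = 8*1 + 0, so a_3 = 8.
The remainder reaches 0 after 4 divisions, so the expansion has 4 partial quotients, read off in order.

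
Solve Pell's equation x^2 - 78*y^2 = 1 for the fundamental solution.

(x, y) = (53, 6)

First expand sqrt(78) as a continued fraction. With x_i = (sqrt(78) + m_i)/d_i and (m_0, d_0) = (0, 1): a_0 = floor(sqrt(78)) = 8, since 8^2 = 64 <= 78 < 81 = 9^2.
Iterate m_{i+1} = d_i*a_i - m_i, d_{i+1} = (78 - m_{i+1}^2)/d_i, a_{i+1} = floor((a_0 + m_{i+1})/d_{i+1}):
  m_1 = 1*8 - 0 = 8, d_1 = (78 - 8^2)/1 = 14/1 = 14, a_1 = floor((8 + 8)/14) = 1.
  m_2 = 14*1 - 8 = 6, d_2 = (78 - 6^2)/14 = 42/14 = 3, a_2 = floor((8 + 6)/3) = 4.
  m_3 = 3*4 - 6 = 6, d_3 = (78 - 6^2)/3 = 42/3 = 14, a_3 = floor((8 + 6)/14) = 1.
  m_4 = 14*1 - 6 = 8, d_4 = (78 - 8^2)/14 = 14/14 = 1, a_4 = floor((8 + 8)/1) = 16.
  m_5 = 1*16 - 8 = 8, d_5 = (78 - 8^2)/1 = 14/1 = 14: (m_5, d_5) = (m_1, d_1) = (8, 14), so from here the quotients repeat a_1, ..., a_4; the period length is 4.
So sqrt(78) = [8; (1, 4, 1, 16)] with period length k = 4.
k is even, so the fundamental solution of x^2 - 78y^2 = 1 is (p_{k-1}, q_{k-1}) = (p_3, q_3); compute convergents through index 3.
Convergents (p_i = a_i*p_{i-1} + p_{i-2}, q_i = a_i*q_{i-1} + q_{i-2} with p_{-2}=0, p_{-1}=1, q_{-2}=1, q_{-1}=0):
  i=0: a_0=8, p_0 = 8*1 + 0 = 8, q_0 = 8*0 + 1 = 1.
  i=1: a_1=1, p_1 = 1*8 + 1 = 9, q_1 = 1*1 + 0 = 1.
  i=2: a_2=4, p_2 = 4*9 + 8 = 44, q_2 = 4*1 + 1 = 5.
  i=3: a_3=1, p_3 = 1*44 + 9 = 53, q_3 = 1*5 + 1 = 6.
Check: 53^2 - 78*6^2 = 2809 - 2808 = 1, so (x, y) = (53, 6) solves the equation, and by the theorem it is the least positive solution.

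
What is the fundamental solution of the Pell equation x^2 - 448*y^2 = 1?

(x, y) = (127, 6)

First expand sqrt(448) as a continued fraction. With x_i = (sqrt(448) + m_i)/d_i and (m_0, d_0) = (0, 1): a_0 = floor(sqrt(448)) = 21, since 21^2 = 441 <= 448 < 484 = 22^2.
Iterate m_{i+1} = d_i*a_i - m_i, d_{i+1} = (448 - m_{i+1}^2)/d_i, a_{i+1} = floor((a_0 + m_{i+1})/d_{i+1}):
  m_1 = 1*21 - 0 = 21, d_1 = (448 - 21^2)/1 = 7/1 = 7, a_1 = floor((21 + 21)/7) = 6.
  m_2 = 7*6 - 21 = 21, d_2 = (448 - 21^2)/7 = 7/7 = 1, a_2 = floor((21 + 21)/1) = 42.
  m_3 = 1*42 - 21 = 21, d_3 = (448 - 21^2)/1 = 7/1 = 7: (m_3, d_3) = (m_1, d_1) = (21, 7), so from here the quotients repeat a_1, a_2; the period length is 2.
So sqrt(448) = [21; (6, 42)] with period length k = 2.
k is even, so the fundamental solution of x^2 - 448y^2 = 1 is (p_{k-1}, q_{k-1}) = (p_1, q_1); compute convergents through index 1.
Convergents (p_i = a_i*p_{i-1} + p_{i-2}, q_i = a_i*q_{i-1} + q_{i-2} with p_{-2}=0, p_{-1}=1, q_{-2}=1, q_{-1}=0):
  i=0: a_0=21, p_0 = 21*1 + 0 = 21, q_0 = 21*0 + 1 = 1.
  i=1: a_1=6, p_1 = 6*21 + 1 = 127, q_1 = 6*1 + 0 = 6.
Check: 127^2 - 448*6^2 = 16129 - 16128 = 1, so (x, y) = (127, 6) solves the equation, and by the theorem it is the least positive solution.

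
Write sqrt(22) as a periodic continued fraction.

[4; (1, 2, 4, 2, 1, 8)]

Write x_i = (sqrt(22) + m_i)/d_i with (m_0, d_0) = (0, 1). a_0 = floor(sqrt(22)) = 4, since 4^2 = 16 <= 22 < 25 = 5^2.
Iterate m_{i+1} = d_i*a_i - m_i, d_{i+1} = (22 - m_{i+1}^2)/d_i, a_{i+1} = floor((a_0 + m_{i+1})/d_{i+1}):
  m_1 = 1*4 - 0 = 4, d_1 = (22 - 4^2)/1 = 6/1 = 6, a_1 = floor((4 + 4)/6) = 1.
  m_2 = 6*1 - 4 = 2, d_2 = (22 - 2^2)/6 = 18/6 = 3, a_2 = floor((4 + 2)/3) = 2.
  m_3 = 3*2 - 2 = 4, d_3 = (22 - 4^2)/3 = 6/3 = 2, a_3 = floor((4 + 4)/2) = 4.
  m_4 = 2*4 - 4 = 4, d_4 = (22 - 4^2)/2 = 6/2 = 3, a_4 = floor((4 + 4)/3) = 2.
  m_5 = 3*2 - 4 = 2, d_5 = (22 - 2^2)/3 = 18/3 = 6, a_5 = floor((4 + 2)/6) = 1.
  m_6 = 6*1 - 2 = 4, d_6 = (22 - 4^2)/6 = 6/6 = 1, a_6 = floor((4 + 4)/1) = 8.
  m_7 = 1*8 - 4 = 4, d_7 = (22 - 4^2)/1 = 6/1 = 6: (m_7, d_7) = (m_1, d_1) = (4, 6), so from here the quotients repeat a_1, ..., a_6; the period length is 6.
Hence the expansion of sqrt(22) is a_0 = 4 followed by the repeating block 1, 2, 4, 2, 1, 8 (period 6).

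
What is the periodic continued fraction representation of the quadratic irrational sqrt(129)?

[11; (2, 1, 3, 1, 6, 1, 3, 1, 2, 22)]

Write x_i = (sqrt(129) + m_i)/d_i with (m_0, d_0) = (0, 1). a_0 = floor(sqrt(129)) = 11, since 11^2 = 121 <= 129 < 144 = 12^2.
Iterate m_{i+1} = d_i*a_i - m_i, d_{i+1} = (129 - m_{i+1}^2)/d_i, a_{i+1} = floor((a_0 + m_{i+1})/d_{i+1}):
  m_1 = 1*11 - 0 = 11, d_1 = (129 - 11^2)/1 = 8/1 = 8, a_1 = floor((11 + 11)/8) = 2.
  m_2 = 8*2 - 11 = 5, d_2 = (129 - 5^2)/8 = 104/8 = 13, a_2 = floor((11 + 5)/13) = 1.
  m_3 = 13*1 - 5 = 8, d_3 = (129 - 8^2)/13 = 65/13 = 5, a_3 = floor((11 + 8)/5) = 3.
  m_4 = 5*3 - 8 = 7, d_4 = (129 - 7^2)/5 = 80/5 = 16, a_4 = floor((11 + 7)/16) = 1.
  m_5 = 16*1 - 7 = 9, d_5 = (129 - 9^2)/16 = 48/16 = 3, a_5 = floor((11 + 9)/3) = 6.
  m_6 = 3*6 - 9 = 9, d_6 = (129 - 9^2)/3 = 48/3 = 16, a_6 = floor((11 + 9)/16) = 1.
  m_7 = 16*1 - 9 = 7, d_7 = (129 - 7^2)/16 = 80/16 = 5, a_7 = floor((11 + 7)/5) = 3.
  m_8 = 5*3 - 7 = 8, d_8 = (129 - 8^2)/5 = 65/5 = 13, a_8 = floor((11 + 8)/13) = 1.
  m_9 = 13*1 - 8 = 5, d_9 = (129 - 5^2)/13 = 104/13 = 8, a_9 = floor((11 + 5)/8) = 2.
  m_10 = 8*2 - 5 = 11, d_10 = (129 - 11^2)/8 = 8/8 = 1, a_10 = floor((11 + 11)/1) = 22.
  m_11 = 1*22 - 11 = 11, d_11 = (129 - 11^2)/1 = 8/1 = 8: (m_11, d_11) = (m_1, d_1) = (11, 8), so from here the quotients repeat a_1, ..., a_10; the period length is 10.
Hence the expansion of sqrt(129) is a_0 = 11 followed by the repeating block 2, 1, 3, 1, 6, 1, 3, 1, 2, 22 (period 10).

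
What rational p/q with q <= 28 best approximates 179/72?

67/27

Expand x = 179/72 as a continued fraction with the Euclidean algorithm:
  179 = 2*72 + 35, so a_0 = 2.
  72 = 2*35 + 2, so a_1 = 2.
  35 = 17*2 + 1, so a_2 = 17.
  2 = 2*1 + 0, so a_3 = 2.
so x = [2; 2, 17, 2].
Convergents (p_i = a_i*p_{i-1} + p_{i-2}, q_i = a_i*q_{i-1} + q_{i-2} with p_{-2}=0, p_{-1}=1, q_{-2}=1, q_{-1}=0), until the denominator exceeds 28:
  i=0: a_0=2, p_0 = 2*1 + 0 = 2, q_0 = 2*0 + 1 = 1.
  i=1: a_1=2, p_1 = 2*2 + 1 = 5, q_1 = 2*1 + 0 = 2.
  i=2: a_2=17, p_2 = 17*5 + 2 = 87, q_2 = 17*2 + 1 = 35.
q_2 = 35 > 28, so the last convergent with denominator <= 28 is p_1/q_1 = 5/2.
The closest fraction with denominator <= 28 is either p_1/q_1 or the intermediate fraction (k*p_1 + p_0)/(k*q_1 + q_0) with the largest k >= 1 whose denominator stays <= 28; these approach x as k grows, and every other convergent or intermediate fraction in range is farther away.
Largest k: floor((28 - q_0)/q_1) = floor((28 - 1)/2) = 13.
That gives (13*5 + 2)/(13*2 + 1) = 67/27.
Compare the errors: |x - 5/2| = |179*2 - 5*72|/(72*2) = 2/144, and |x - 67/27| = |179*27 - 67*72|/(72*27) = 9/1944.
Cross-multiplying, 9*144 = 1296 < 3888 = 2*1944, so 9/1944 is smaller: the intermediate fraction 67/27 is closer to x than 5/2.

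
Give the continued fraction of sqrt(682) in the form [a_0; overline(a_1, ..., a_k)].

Write x_i = (sqrt(682) + m_i)/d_i with (m_0, d_0) = (0, 1). a_0 = floor(sqrt(682)) = 26, since 26^2 = 676 <= 682 < 729 = 27^2.
Iterate m_{i+1} = d_i*a_i - m_i, d_{i+1} = (682 - m_{i+1}^2)/d_i, a_{i+1} = floor((a_0 + m_{i+1})/d_{i+1}):
  m_1 = 1*26 - 0 = 26, d_1 = (682 - 26^2)/1 = 6/1 = 6, a_1 = floor((26 + 26)/6) = 8.
  m_2 = 6*8 - 26 = 22, d_2 = (682 - 22^2)/6 = 198/6 = 33, a_2 = floor((26 + 22)/33) = 1.
  m_3 = 33*1 - 22 = 11, d_3 = (682 - 11^2)/33 = 561/33 = 17, a_3 = floor((26 + 11)/17) = 2.
  m_4 = 17*2 - 11 = 23, d_4 = (682 - 23^2)/17 = 153/17 = 9, a_4 = floor((26 + 23)/9) = 5.
  m_5 = 9*5 - 23 = 22, d_5 = (682 - 22^2)/9 = 198/9 = 22, a_5 = floor((26 + 22)/22) = 2.
  m_6 = 22*2 - 22 = 22, d_6 = (682 - 22^2)/22 = 198/22 = 9, a_6 = floor((26 + 22)/9) = 5.
  m_7 = 9*5 - 22 = 23, d_7 = (682 - 23^2)/9 = 153/9 = 17, a_7 = floor((26 + 23)/17) = 2.
  m_8 = 17*2 - 23 = 11, d_8 = (682 - 11^2)/17 = 561/17 = 33, a_8 = floor((26 + 11)/33) = 1.
  m_9 = 33*1 - 11 = 22, d_9 = (682 - 22^2)/33 = 198/33 = 6, a_9 = floor((26 + 22)/6) = 8.
  m_10 = 6*8 - 22 = 26, d_10 = (682 - 26^2)/6 = 6/6 = 1, a_10 = floor((26 + 26)/1) = 52.
  m_11 = 1*52 - 26 = 26, d_11 = (682 - 26^2)/1 = 6/1 = 6: (m_11, d_11) = (m_1, d_1) = (26, 6), so from here the quotients repeat a_1, ..., a_10; the period length is 10.
Hence the expansion of sqrt(682) is a_0 = 26 followed by the repeating block 8, 1, 2, 5, 2, 5, 2, 1, 8, 52 (period 10).

[26; overline(8, 1, 2, 5, 2, 5, 2, 1, 8, 52)]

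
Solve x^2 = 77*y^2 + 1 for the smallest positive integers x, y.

First expand sqrt(77) as a continued fraction. With x_i = (sqrt(77) + m_i)/d_i and (m_0, d_0) = (0, 1): a_0 = floor(sqrt(77)) = 8, since 8^2 = 64 <= 77 < 81 = 9^2.
Iterate m_{i+1} = d_i*a_i - m_i, d_{i+1} = (77 - m_{i+1}^2)/d_i, a_{i+1} = floor((a_0 + m_{i+1})/d_{i+1}):
  m_1 = 1*8 - 0 = 8, d_1 = (77 - 8^2)/1 = 13/1 = 13, a_1 = floor((8 + 8)/13) = 1.
  m_2 = 13*1 - 8 = 5, d_2 = (77 - 5^2)/13 = 52/13 = 4, a_2 = floor((8 + 5)/4) = 3.
  m_3 = 4*3 - 5 = 7, d_3 = (77 - 7^2)/4 = 28/4 = 7, a_3 = floor((8 + 7)/7) = 2.
  m_4 = 7*2 - 7 = 7, d_4 = (77 - 7^2)/7 = 28/7 = 4, a_4 = floor((8 + 7)/4) = 3.
  m_5 = 4*3 - 7 = 5, d_5 = (77 - 5^2)/4 = 52/4 = 13, a_5 = floor((8 + 5)/13) = 1.
  m_6 = 13*1 - 5 = 8, d_6 = (77 - 8^2)/13 = 13/13 = 1, a_6 = floor((8 + 8)/1) = 16.
  m_7 = 1*16 - 8 = 8, d_7 = (77 - 8^2)/1 = 13/1 = 13: (m_7, d_7) = (m_1, d_1) = (8, 13), so from here the quotients repeat a_1, ..., a_6; the period length is 6.
So sqrt(77) = [8; (1, 3, 2, 3, 1, 16)] with period length k = 6.
k is even, so the fundamental solution of x^2 - 77y^2 = 1 is (p_{k-1}, q_{k-1}) = (p_5, q_5); compute convergents through index 5.
Convergents (p_i = a_i*p_{i-1} + p_{i-2}, q_i = a_i*q_{i-1} + q_{i-2} with p_{-2}=0, p_{-1}=1, q_{-2}=1, q_{-1}=0):
  i=0: a_0=8, p_0 = 8*1 + 0 = 8, q_0 = 8*0 + 1 = 1.
  i=1: a_1=1, p_1 = 1*8 + 1 = 9, q_1 = 1*1 + 0 = 1.
  i=2: a_2=3, p_2 = 3*9 + 8 = 35, q_2 = 3*1 + 1 = 4.
  i=3: a_3=2, p_3 = 2*35 + 9 = 79, q_3 = 2*4 + 1 = 9.
  i=4: a_4=3, p_4 = 3*79 + 35 = 272, q_4 = 3*9 + 4 = 31.
  i=5: a_5=1, p_5 = 1*272 + 79 = 351, q_5 = 1*31 + 9 = 40.
Check: 351^2 - 77*40^2 = 123201 - 123200 = 1, so (x, y) = (351, 40) solves the equation, and by the theorem it is the least positive solution.

(x, y) = (351, 40)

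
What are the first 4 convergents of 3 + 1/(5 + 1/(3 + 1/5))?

Using the convergent recurrence p_i = a_i*p_{i-1} + p_{i-2}, q_i = a_i*q_{i-1} + q_{i-2} with p_{-2}=0, p_{-1}=1, q_{-2}=1, q_{-1}=0:
  i=0: a_0=3, p_0 = 3*1 + 0 = 3, q_0 = 3*0 + 1 = 1.
  i=1: a_1=5, p_1 = 5*3 + 1 = 16, q_1 = 5*1 + 0 = 5.
  i=2: a_2=3, p_2 = 3*16 + 3 = 51, q_2 = 3*5 + 1 = 16.
  i=3: a_3=5, p_3 = 5*51 + 16 = 271, q_3 = 5*16 + 5 = 85.

3/1, 16/5, 51/16, 271/85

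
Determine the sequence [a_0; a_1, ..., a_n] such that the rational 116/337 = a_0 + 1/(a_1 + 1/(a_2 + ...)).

[0; 2, 1, 9, 1, 1, 5]

Run the Euclidean algorithm on 116 and 337; the successive quotients are the partial quotients a_0, a_1, ... (each step inverts the fractional part left over by the previous one):
  116 = 0*337 + 116, so a_0 = 0.
  337 = 2*116 + 105, so a_1 = 2.
  116 = 1*105 + 11, so a_2 = 1.
  105 = 9*11 + 6, so a_3 = 9.
  11 = 1*6 + 5, so a_4 = 1.
  6 = 1*5 + 1, so a_5 = 1.
  5 = 5*1 + 0, so a_6 = 5.
The remainder reaches 0 after 7 divisions, so the expansion has 7 partial quotients, read off in order.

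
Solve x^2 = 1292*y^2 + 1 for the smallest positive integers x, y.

(x, y) = (647, 18)

First expand sqrt(1292) as a continued fraction. With x_i = (sqrt(1292) + m_i)/d_i and (m_0, d_0) = (0, 1): a_0 = floor(sqrt(1292)) = 35, since 35^2 = 1225 <= 1292 < 1296 = 36^2.
Iterate m_{i+1} = d_i*a_i - m_i, d_{i+1} = (1292 - m_{i+1}^2)/d_i, a_{i+1} = floor((a_0 + m_{i+1})/d_{i+1}):
  m_1 = 1*35 - 0 = 35, d_1 = (1292 - 35^2)/1 = 67/1 = 67, a_1 = floor((35 + 35)/67) = 1.
  m_2 = 67*1 - 35 = 32, d_2 = (1292 - 32^2)/67 = 268/67 = 4, a_2 = floor((35 + 32)/4) = 16.
  m_3 = 4*16 - 32 = 32, d_3 = (1292 - 32^2)/4 = 268/4 = 67, a_3 = floor((35 + 32)/67) = 1.
  m_4 = 67*1 - 32 = 35, d_4 = (1292 - 35^2)/67 = 67/67 = 1, a_4 = floor((35 + 35)/1) = 70.
  m_5 = 1*70 - 35 = 35, d_5 = (1292 - 35^2)/1 = 67/1 = 67: (m_5, d_5) = (m_1, d_1) = (35, 67), so from here the quotients repeat a_1, ..., a_4; the period length is 4.
So sqrt(1292) = [35; (1, 16, 1, 70)] with period length k = 4.
k is even, so the fundamental solution of x^2 - 1292y^2 = 1 is (p_{k-1}, q_{k-1}) = (p_3, q_3); compute convergents through index 3.
Convergents (p_i = a_i*p_{i-1} + p_{i-2}, q_i = a_i*q_{i-1} + q_{i-2} with p_{-2}=0, p_{-1}=1, q_{-2}=1, q_{-1}=0):
  i=0: a_0=35, p_0 = 35*1 + 0 = 35, q_0 = 35*0 + 1 = 1.
  i=1: a_1=1, p_1 = 1*35 + 1 = 36, q_1 = 1*1 + 0 = 1.
  i=2: a_2=16, p_2 = 16*36 + 35 = 611, q_2 = 16*1 + 1 = 17.
  i=3: a_3=1, p_3 = 1*611 + 36 = 647, q_3 = 1*17 + 1 = 18.
Check: 647^2 - 1292*18^2 = 418609 - 418608 = 1, so (x, y) = (647, 18) solves the equation, and by the theorem it is the least positive solution.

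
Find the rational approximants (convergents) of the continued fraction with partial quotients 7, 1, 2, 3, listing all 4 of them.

7/1, 8/1, 23/3, 77/10

Using the convergent recurrence p_i = a_i*p_{i-1} + p_{i-2}, q_i = a_i*q_{i-1} + q_{i-2} with p_{-2}=0, p_{-1}=1, q_{-2}=1, q_{-1}=0:
  i=0: a_0=7, p_0 = 7*1 + 0 = 7, q_0 = 7*0 + 1 = 1.
  i=1: a_1=1, p_1 = 1*7 + 1 = 8, q_1 = 1*1 + 0 = 1.
  i=2: a_2=2, p_2 = 2*8 + 7 = 23, q_2 = 2*1 + 1 = 3.
  i=3: a_3=3, p_3 = 3*23 + 8 = 77, q_3 = 3*3 + 1 = 10.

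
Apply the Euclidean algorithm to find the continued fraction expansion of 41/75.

Run the Euclidean algorithm on 41 and 75; the successive quotients are the partial quotients a_0, a_1, ... (each step inverts the fractional part left over by the previous one):
  41 = 0*75 + 41, so a_0 = 0.
  75 = 1*41 + 34, so a_1 = 1.
  41 = 1*34 + 7, so a_2 = 1.
  34 = 4*7 + 6, so a_3 = 4.
  7 = 1*6 + 1, so a_4 = 1.
  6 = 6*1 + 0, so a_5 = 6.
The remainder reaches 0 after 6 divisions, so the expansion has 6 partial quotients, read off in order.

[0; 1, 1, 4, 1, 6]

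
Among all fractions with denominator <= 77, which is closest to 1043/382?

Expand x = 1043/382 as a continued fraction with the Euclidean algorithm:
  1043 = 2*382 + 279, so a_0 = 2.
  382 = 1*279 + 103, so a_1 = 1.
  279 = 2*103 + 73, so a_2 = 2.
  103 = 1*73 + 30, so a_3 = 1.
  73 = 2*30 + 13, so a_4 = 2.
  30 = 2*13 + 4, so a_5 = 2.
  13 = 3*4 + 1, so a_6 = 3.
  4 = 4*1 + 0, so a_7 = 4.
so x = [2; 1, 2, 1, 2, 2, 3, 4].
Convergents (p_i = a_i*p_{i-1} + p_{i-2}, q_i = a_i*q_{i-1} + q_{i-2} with p_{-2}=0, p_{-1}=1, q_{-2}=1, q_{-1}=0), until the denominator exceeds 77:
  i=0: a_0=2, p_0 = 2*1 + 0 = 2, q_0 = 2*0 + 1 = 1.
  i=1: a_1=1, p_1 = 1*2 + 1 = 3, q_1 = 1*1 + 0 = 1.
  i=2: a_2=2, p_2 = 2*3 + 2 = 8, q_2 = 2*1 + 1 = 3.
  i=3: a_3=1, p_3 = 1*8 + 3 = 11, q_3 = 1*3 + 1 = 4.
  i=4: a_4=2, p_4 = 2*11 + 8 = 30, q_4 = 2*4 + 3 = 11.
  i=5: a_5=2, p_5 = 2*30 + 11 = 71, q_5 = 2*11 + 4 = 26.
  i=6: a_6=3, p_6 = 3*71 + 30 = 243, q_6 = 3*26 + 11 = 89.
q_6 = 89 > 77, so the last convergent with denominator <= 77 is p_5/q_5 = 71/26.
The closest fraction with denominator <= 77 is either p_5/q_5 or the intermediate fraction (k*p_5 + p_4)/(k*q_5 + q_4) with the largest k >= 1 whose denominator stays <= 77; these approach x as k grows, and every other convergent or intermediate fraction in range is farther away.
Largest k: floor((77 - q_4)/q_5) = floor((77 - 11)/26) = 2.
That gives (2*71 + 30)/(2*26 + 11) = 172/63.
Compare the errors: |x - 71/26| = |1043*26 - 71*382|/(382*26) = 4/9932, and |x - 172/63| = |1043*63 - 172*382|/(382*63) = 5/24066.
Cross-multiplying, 5*9932 = 49660 < 96264 = 4*24066, so 5/24066 is smaller: the intermediate fraction 172/63 is closer to x than 71/26.

172/63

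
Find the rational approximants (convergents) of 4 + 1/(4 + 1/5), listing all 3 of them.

4/1, 17/4, 89/21

Using the convergent recurrence p_i = a_i*p_{i-1} + p_{i-2}, q_i = a_i*q_{i-1} + q_{i-2} with p_{-2}=0, p_{-1}=1, q_{-2}=1, q_{-1}=0:
  i=0: a_0=4, p_0 = 4*1 + 0 = 4, q_0 = 4*0 + 1 = 1.
  i=1: a_1=4, p_1 = 4*4 + 1 = 17, q_1 = 4*1 + 0 = 4.
  i=2: a_2=5, p_2 = 5*17 + 4 = 89, q_2 = 5*4 + 1 = 21.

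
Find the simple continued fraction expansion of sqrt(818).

Write x_i = (sqrt(818) + m_i)/d_i with (m_0, d_0) = (0, 1). a_0 = floor(sqrt(818)) = 28, since 28^2 = 784 <= 818 < 841 = 29^2.
Iterate m_{i+1} = d_i*a_i - m_i, d_{i+1} = (818 - m_{i+1}^2)/d_i, a_{i+1} = floor((a_0 + m_{i+1})/d_{i+1}):
  m_1 = 1*28 - 0 = 28, d_1 = (818 - 28^2)/1 = 34/1 = 34, a_1 = floor((28 + 28)/34) = 1.
  m_2 = 34*1 - 28 = 6, d_2 = (818 - 6^2)/34 = 782/34 = 23, a_2 = floor((28 + 6)/23) = 1.
  m_3 = 23*1 - 6 = 17, d_3 = (818 - 17^2)/23 = 529/23 = 23, a_3 = floor((28 + 17)/23) = 1.
  m_4 = 23*1 - 17 = 6, d_4 = (818 - 6^2)/23 = 782/23 = 34, a_4 = floor((28 + 6)/34) = 1.
  m_5 = 34*1 - 6 = 28, d_5 = (818 - 28^2)/34 = 34/34 = 1, a_5 = floor((28 + 28)/1) = 56.
  m_6 = 1*56 - 28 = 28, d_6 = (818 - 28^2)/1 = 34/1 = 34: (m_6, d_6) = (m_1, d_1) = (28, 34), so from here the quotients repeat a_1, ..., a_5; the period length is 5.
Hence the expansion of sqrt(818) is a_0 = 28 followed by the repeating block 1, 1, 1, 1, 56 (period 5).

[28; (1, 1, 1, 1, 56)]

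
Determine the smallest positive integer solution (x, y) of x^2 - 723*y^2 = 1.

First expand sqrt(723) as a continued fraction. With x_i = (sqrt(723) + m_i)/d_i and (m_0, d_0) = (0, 1): a_0 = floor(sqrt(723)) = 26, since 26^2 = 676 <= 723 < 729 = 27^2.
Iterate m_{i+1} = d_i*a_i - m_i, d_{i+1} = (723 - m_{i+1}^2)/d_i, a_{i+1} = floor((a_0 + m_{i+1})/d_{i+1}):
  m_1 = 1*26 - 0 = 26, d_1 = (723 - 26^2)/1 = 47/1 = 47, a_1 = floor((26 + 26)/47) = 1.
  m_2 = 47*1 - 26 = 21, d_2 = (723 - 21^2)/47 = 282/47 = 6, a_2 = floor((26 + 21)/6) = 7.
  m_3 = 6*7 - 21 = 21, d_3 = (723 - 21^2)/6 = 282/6 = 47, a_3 = floor((26 + 21)/47) = 1.
  m_4 = 47*1 - 21 = 26, d_4 = (723 - 26^2)/47 = 47/47 = 1, a_4 = floor((26 + 26)/1) = 52.
  m_5 = 1*52 - 26 = 26, d_5 = (723 - 26^2)/1 = 47/1 = 47: (m_5, d_5) = (m_1, d_1) = (26, 47), so from here the quotients repeat a_1, ..., a_4; the period length is 4.
So sqrt(723) = [26; (1, 7, 1, 52)] with period length k = 4.
k is even, so the fundamental solution of x^2 - 723y^2 = 1 is (p_{k-1}, q_{k-1}) = (p_3, q_3); compute convergents through index 3.
Convergents (p_i = a_i*p_{i-1} + p_{i-2}, q_i = a_i*q_{i-1} + q_{i-2} with p_{-2}=0, p_{-1}=1, q_{-2}=1, q_{-1}=0):
  i=0: a_0=26, p_0 = 26*1 + 0 = 26, q_0 = 26*0 + 1 = 1.
  i=1: a_1=1, p_1 = 1*26 + 1 = 27, q_1 = 1*1 + 0 = 1.
  i=2: a_2=7, p_2 = 7*27 + 26 = 215, q_2 = 7*1 + 1 = 8.
  i=3: a_3=1, p_3 = 1*215 + 27 = 242, q_3 = 1*8 + 1 = 9.
Check: 242^2 - 723*9^2 = 58564 - 58563 = 1, so (x, y) = (242, 9) solves the equation, and by the theorem it is the least positive solution.

(x, y) = (242, 9)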